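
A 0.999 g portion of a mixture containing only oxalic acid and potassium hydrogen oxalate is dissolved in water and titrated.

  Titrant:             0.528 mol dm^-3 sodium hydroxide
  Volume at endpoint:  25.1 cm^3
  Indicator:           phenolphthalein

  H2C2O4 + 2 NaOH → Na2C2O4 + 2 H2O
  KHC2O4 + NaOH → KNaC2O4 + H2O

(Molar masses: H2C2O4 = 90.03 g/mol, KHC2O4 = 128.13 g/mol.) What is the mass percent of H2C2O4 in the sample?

n(NaOH) = 0.0251 × 0.528 = 0.0133 mol
Let x = n(H2C2O4), y = n(KHC2O4).
Titrant: 2x + 1y = 0.0133;  mass: 90.03x + 128.13y = 0.999
Solving, x = 4.21 × 10^-3 mol, y = 4.84 × 10^-3 mol
mass of H2C2O4 = 4.21 × 10^-3 × 90.03 = 0.379 g
% H2C2O4 = 0.379 / 0.999 × 100 = 37.9 %

37.9 %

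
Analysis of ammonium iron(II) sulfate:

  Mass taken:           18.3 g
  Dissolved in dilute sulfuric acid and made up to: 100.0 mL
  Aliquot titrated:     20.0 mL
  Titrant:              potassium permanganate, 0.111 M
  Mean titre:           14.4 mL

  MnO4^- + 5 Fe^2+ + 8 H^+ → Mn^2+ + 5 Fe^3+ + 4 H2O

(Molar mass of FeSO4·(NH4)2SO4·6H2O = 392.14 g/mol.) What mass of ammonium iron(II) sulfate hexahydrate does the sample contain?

n(KMnO4) per titration = 0.0144 × 0.111 = 1.60 × 10^-3 mol
From the 5:1 ratio, n(FeSO4·(NH4)2SO4·6H2O) in each aliquot = 5/1 × 1.60 × 10^-3 = 7.99 × 10^-3 mol
n(FeSO4·(NH4)2SO4·6H2O) in the whole flask = 7.99 × 10^-3 × 100.0/20.0 = 0.0400 mol
mass of FeSO4·(NH4)2SO4·6H2O = 0.0400 × 392.14 = 15.7 g

15.7 g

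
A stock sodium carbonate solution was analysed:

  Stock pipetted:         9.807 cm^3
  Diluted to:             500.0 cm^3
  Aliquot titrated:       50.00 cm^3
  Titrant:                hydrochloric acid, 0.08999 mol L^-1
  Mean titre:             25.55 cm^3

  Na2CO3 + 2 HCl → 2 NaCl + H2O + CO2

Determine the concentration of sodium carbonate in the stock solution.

1.172 mol/L

n(HCl) = 0.02555 × 0.08999 = 2.299 × 10^-3 mol
From the 1:2 ratio, n(Na2CO3) in the aliquot = 1/2 × 2.299 × 10^-3 = 1.150 × 10^-3 mol
[Na2CO3]_dilute = 1.150 × 10^-3 / 0.05000 = 0.02299 mol/L
Dilution factor = 500.0 / 9.807 = 50.98
[Na2CO3]_stock = 0.02299 × 50.98 = 1.172 mol/L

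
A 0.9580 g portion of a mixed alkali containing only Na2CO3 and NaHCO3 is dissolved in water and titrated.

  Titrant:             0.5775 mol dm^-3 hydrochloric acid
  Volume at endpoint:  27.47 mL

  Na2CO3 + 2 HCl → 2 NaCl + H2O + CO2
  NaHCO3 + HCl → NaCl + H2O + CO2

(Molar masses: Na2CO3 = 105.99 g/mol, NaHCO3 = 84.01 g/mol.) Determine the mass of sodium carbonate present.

0.6403 g

n(HCl) = 0.02747 × 0.5775 = 0.01586 mol
Let x = n(Na2CO3), y = n(NaHCO3).
Titrant: 2x + 1y = 0.01586;  mass: 105.99x + 84.01y = 0.9580
Solving, x = 6.041 × 10^-3 mol, y = 3.782 × 10^-3 mol
mass of Na2CO3 = 6.041 × 10^-3 × 105.99 = 0.6403 g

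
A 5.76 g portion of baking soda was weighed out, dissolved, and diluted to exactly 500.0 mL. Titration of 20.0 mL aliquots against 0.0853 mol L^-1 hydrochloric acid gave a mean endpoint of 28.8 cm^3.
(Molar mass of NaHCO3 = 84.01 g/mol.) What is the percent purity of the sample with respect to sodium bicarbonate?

NaHCO3 + HCl → NaCl + H2O + CO2
n(HCl) per titration = 0.0288 × 0.0853 = 2.46 × 10^-3 mol
n(NaHCO3) in each aliquot = 2.46 × 10^-3 mol (1:1 ratio)
n(NaHCO3) in the whole flask = 2.46 × 10^-3 × 500.0/20.0 = 0.0614 mol
mass of NaHCO3 = 0.0614 × 84.01 = 5.16 g
% NaHCO3 = 5.16 / 5.76 × 100 = 89.6 %

89.6 %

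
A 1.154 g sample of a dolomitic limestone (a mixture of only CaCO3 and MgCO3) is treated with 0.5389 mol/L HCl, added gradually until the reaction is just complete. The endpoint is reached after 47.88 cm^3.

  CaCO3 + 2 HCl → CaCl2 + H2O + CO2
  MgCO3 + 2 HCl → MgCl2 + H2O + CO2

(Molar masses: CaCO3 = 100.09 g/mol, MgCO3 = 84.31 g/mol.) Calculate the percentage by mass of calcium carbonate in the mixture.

n(HCl) = 0.04788 × 0.5389 = 0.02580 mol
Let x = n(CaCO3), y = n(MgCO3).
Titrant: 2x + 2y = 0.02580;  mass: 100.09x + 84.31y = 1.154
Solving, x = 4.201 × 10^-3 mol, y = 8.700 × 10^-3 mol
mass of CaCO3 = 4.201 × 10^-3 × 100.09 = 0.4205 g
% CaCO3 = 0.4205 / 1.154 × 100 = 36.44 %

36.44 %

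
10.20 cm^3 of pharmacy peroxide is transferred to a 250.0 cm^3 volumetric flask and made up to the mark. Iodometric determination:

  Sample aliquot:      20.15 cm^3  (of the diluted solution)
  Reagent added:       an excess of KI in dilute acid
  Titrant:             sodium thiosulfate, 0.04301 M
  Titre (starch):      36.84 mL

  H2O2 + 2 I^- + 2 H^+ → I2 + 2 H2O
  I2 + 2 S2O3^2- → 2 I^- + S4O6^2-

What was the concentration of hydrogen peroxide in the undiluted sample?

n(S2O3^2-) = 0.03684 × 0.04301 = 1.584 × 10^-3 mol
n(I2) = n(S2O3^2-)/2 = 7.922 × 10^-4 mol
n(H2O2) in the aliquot = 7.922 × 10^-4 mol (1:1 ratio)
[H2O2]_dilute = 7.922 × 10^-4 / 0.02015 = 0.03932 mol/L
[H2O2]_original = 0.03932 × 250.0/10.20 = 0.9637 mol/L

0.9637 M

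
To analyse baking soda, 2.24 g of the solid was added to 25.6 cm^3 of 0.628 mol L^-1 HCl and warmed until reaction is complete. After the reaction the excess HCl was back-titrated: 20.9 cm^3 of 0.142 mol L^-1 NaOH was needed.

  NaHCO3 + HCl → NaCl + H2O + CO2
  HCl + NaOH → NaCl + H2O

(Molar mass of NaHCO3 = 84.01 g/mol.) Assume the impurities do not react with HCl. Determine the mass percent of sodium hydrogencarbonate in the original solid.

49.2 %

n(HCl) added = 0.0256 × 0.628 = 0.0161 mol
n(NaOH) used in back-titration = 0.0209 × 0.142 = 2.97 × 10^-3 mol
n(HCl) left over = 2.97 × 10^-3 mol (1:1 ratio)
n(HCl) consumed by analyte = 0.0161 − 2.97 × 10^-3 = 0.0131 mol
n(NaHCO3) = 0.0131 mol (1:1 ratio)
mass of NaHCO3 = 0.0131 × 84.01 = 1.10 g
% NaHCO3 = 1.10 / 2.24 × 100 = 49.2 %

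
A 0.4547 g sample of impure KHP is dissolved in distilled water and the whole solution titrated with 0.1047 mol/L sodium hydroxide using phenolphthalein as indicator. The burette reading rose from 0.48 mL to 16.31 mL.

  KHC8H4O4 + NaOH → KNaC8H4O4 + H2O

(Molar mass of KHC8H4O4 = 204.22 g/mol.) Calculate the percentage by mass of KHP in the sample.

74.44 %

n(NaOH) = 0.01583 L × 0.1047 mol/L = 1.657 × 10^-3 mol
n(KHC8H4O4) = 1.657 × 10^-3 mol (1:1 ratio)
mass of KHC8H4O4 = 1.657 × 10^-3 × 204.22 g/mol = 0.3385 g
% KHC8H4O4 = 0.3385 / 0.4547 × 100 = 74.44 %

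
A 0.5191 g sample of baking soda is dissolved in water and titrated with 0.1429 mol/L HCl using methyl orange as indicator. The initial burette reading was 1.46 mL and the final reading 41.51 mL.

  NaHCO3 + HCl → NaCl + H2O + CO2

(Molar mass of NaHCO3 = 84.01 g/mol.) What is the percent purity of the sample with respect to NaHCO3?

92.62 %

n(HCl) = 0.04005 L × 0.1429 mol/L = 5.723 × 10^-3 mol
n(NaHCO3) = 5.723 × 10^-3 mol (1:1 ratio)
mass of NaHCO3 = 5.723 × 10^-3 × 84.01 g/mol = 0.4808 g
% NaHCO3 = 0.4808 / 0.5191 × 100 = 92.62 %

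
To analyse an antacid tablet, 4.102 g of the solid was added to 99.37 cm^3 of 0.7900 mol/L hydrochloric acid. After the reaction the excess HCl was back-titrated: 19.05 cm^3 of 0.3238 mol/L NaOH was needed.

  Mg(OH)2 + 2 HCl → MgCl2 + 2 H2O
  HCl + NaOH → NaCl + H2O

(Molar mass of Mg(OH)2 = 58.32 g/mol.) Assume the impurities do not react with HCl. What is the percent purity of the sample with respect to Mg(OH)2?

n(HCl) added = 0.09937 × 0.7900 = 0.07850 mol
n(NaOH) used in back-titration = 0.01905 × 0.3238 = 6.168 × 10^-3 mol
n(HCl) left over = 6.168 × 10^-3 mol (1:1 ratio)
n(HCl) consumed by analyte = 0.07850 − 6.168 × 10^-3 = 0.07233 mol
From the 1:2 ratio, n(Mg(OH)2) = 1/2 × 0.07233 = 0.03617 mol
mass of Mg(OH)2 = 0.03617 × 58.32 = 2.109 g
% Mg(OH)2 = 2.109 / 4.102 × 100 = 51.42 %

51.42 %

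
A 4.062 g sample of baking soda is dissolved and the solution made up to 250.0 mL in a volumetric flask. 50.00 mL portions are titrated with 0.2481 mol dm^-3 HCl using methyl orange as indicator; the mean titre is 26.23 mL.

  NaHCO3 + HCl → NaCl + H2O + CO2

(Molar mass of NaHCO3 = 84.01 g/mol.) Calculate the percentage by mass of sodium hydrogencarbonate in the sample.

67.30 %

n(HCl) per titration = 0.02623 × 0.2481 = 6.508 × 10^-3 mol
n(NaHCO3) in each aliquot = 6.508 × 10^-3 mol (1:1 ratio)
n(NaHCO3) in the whole flask = 6.508 × 10^-3 × 250.0/50.00 = 0.03254 mol
mass of NaHCO3 = 0.03254 × 84.01 = 2.734 g
% NaHCO3 = 2.734 / 4.062 × 100 = 67.30 %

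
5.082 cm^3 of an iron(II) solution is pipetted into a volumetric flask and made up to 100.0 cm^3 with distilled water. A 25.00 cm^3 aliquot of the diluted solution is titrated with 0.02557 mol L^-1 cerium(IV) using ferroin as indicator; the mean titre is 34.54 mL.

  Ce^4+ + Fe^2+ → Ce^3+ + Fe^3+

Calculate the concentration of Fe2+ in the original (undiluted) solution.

n(Ce4+) = 0.03454 × 0.02557 = 8.832 × 10^-4 mol
n(Fe2+) in the aliquot = 8.832 × 10^-4 mol (1:1 ratio)
[Fe2+]_dilute = 8.832 × 10^-4 / 0.02500 = 0.03533 mol/L
Dilution factor = 100.0 / 5.082 = 19.68
[Fe2+]_stock = 0.03533 × 19.68 = 0.6951 mol/L

0.6951 mol/L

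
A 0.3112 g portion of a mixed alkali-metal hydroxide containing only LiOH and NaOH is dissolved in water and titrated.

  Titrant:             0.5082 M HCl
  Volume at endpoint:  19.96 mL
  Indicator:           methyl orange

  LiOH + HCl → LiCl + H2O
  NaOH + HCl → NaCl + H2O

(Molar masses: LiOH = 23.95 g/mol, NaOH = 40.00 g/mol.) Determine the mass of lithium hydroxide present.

n(HCl) = 0.01996 × 0.5082 = 0.01014 mol
Let x = n(LiOH), y = n(NaOH).
Titrant: 1x + 1y = 0.01014;  mass: 23.95x + 40.00y = 0.3112
Solving, x = 5.891 × 10^-3 mol, y = 4.253 × 10^-3 mol
mass of LiOH = 5.891 × 10^-3 × 23.95 = 0.1411 g

0.1411 g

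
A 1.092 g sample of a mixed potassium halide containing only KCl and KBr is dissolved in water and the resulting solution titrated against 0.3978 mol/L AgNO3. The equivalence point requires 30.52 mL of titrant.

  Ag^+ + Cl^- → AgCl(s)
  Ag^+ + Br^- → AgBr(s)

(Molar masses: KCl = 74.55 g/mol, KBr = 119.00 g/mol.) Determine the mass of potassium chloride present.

0.5916 g

n(AgNO3) = 0.03052 × 0.3978 = 0.01214 mol
Let x = n(KCl), y = n(KBr).
Titrant: 1x + 1y = 0.01214;  mass: 74.55x + 119.00y = 1.092
Solving, x = 7.936 × 10^-3 mol, y = 4.205 × 10^-3 mol
mass of KCl = 7.936 × 10^-3 × 74.55 = 0.5916 g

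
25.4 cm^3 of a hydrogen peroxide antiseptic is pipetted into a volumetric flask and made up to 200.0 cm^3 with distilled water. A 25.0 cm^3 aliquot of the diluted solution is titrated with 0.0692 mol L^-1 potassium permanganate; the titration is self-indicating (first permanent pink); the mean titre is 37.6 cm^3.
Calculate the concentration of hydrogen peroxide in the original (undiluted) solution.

2.05 mol/L

2 MnO4^- + 5 H2O2 + 6 H^+ → 2 Mn^2+ + 5 O2 + 8 H2O
n(KMnO4) = 0.0376 × 0.0692 = 2.60 × 10^-3 mol
From the 5:2 ratio, n(H2O2) in the aliquot = 5/2 × 2.60 × 10^-3 = 6.50 × 10^-3 mol
[H2O2]_dilute = 6.50 × 10^-3 / 0.0250 = 0.260 mol/L
Dilution factor = 200.0 / 25.4 = 7.874
[H2O2]_stock = 0.260 × 7.874 = 2.05 mol/L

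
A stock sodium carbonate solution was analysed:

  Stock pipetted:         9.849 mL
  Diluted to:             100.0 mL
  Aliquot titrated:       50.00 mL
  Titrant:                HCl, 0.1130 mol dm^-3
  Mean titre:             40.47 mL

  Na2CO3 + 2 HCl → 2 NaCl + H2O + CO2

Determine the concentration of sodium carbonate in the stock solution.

0.4643 mol/L

n(HCl) = 0.04047 × 0.1130 = 4.573 × 10^-3 mol
From the 1:2 ratio, n(Na2CO3) in the aliquot = 1/2 × 4.573 × 10^-3 = 2.287 × 10^-3 mol
[Na2CO3]_dilute = 2.287 × 10^-3 / 0.05000 = 0.04573 mol/L
Dilution factor = 100.0 / 9.849 = 10.15
[Na2CO3]_stock = 0.04573 × 10.15 = 0.4643 mol/L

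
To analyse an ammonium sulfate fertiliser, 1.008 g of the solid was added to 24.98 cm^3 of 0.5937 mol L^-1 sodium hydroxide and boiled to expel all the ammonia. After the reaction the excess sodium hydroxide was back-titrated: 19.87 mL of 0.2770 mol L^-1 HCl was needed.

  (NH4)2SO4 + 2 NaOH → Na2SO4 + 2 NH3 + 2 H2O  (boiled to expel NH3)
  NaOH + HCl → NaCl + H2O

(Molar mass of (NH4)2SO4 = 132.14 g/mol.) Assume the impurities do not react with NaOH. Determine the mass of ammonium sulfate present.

n(NaOH) added = 0.02498 × 0.5937 = 0.01483 mol
n(HCl) used in back-titration = 0.01987 × 0.2770 = 5.504 × 10^-3 mol
n(NaOH) left over = 5.504 × 10^-3 mol (1:1 ratio)
n(NaOH) consumed by analyte = 0.01483 − 5.504 × 10^-3 = 9.327 × 10^-3 mol
From the 1:2 ratio, n((NH4)2SO4) = 1/2 × 9.327 × 10^-3 = 4.663 × 10^-3 mol
mass of (NH4)2SO4 = 4.663 × 10^-3 × 132.14 = 0.6162 g

0.6162 g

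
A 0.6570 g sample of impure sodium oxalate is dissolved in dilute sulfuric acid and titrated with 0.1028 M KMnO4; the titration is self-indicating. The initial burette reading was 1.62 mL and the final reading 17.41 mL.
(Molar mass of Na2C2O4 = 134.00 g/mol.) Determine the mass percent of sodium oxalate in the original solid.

82.77 %

2 MnO4^- + 5 C2O4^2- + 16 H^+ → 2 Mn^2+ + 10 CO2 + 8 H2O
n(KMnO4) = 0.01579 L × 0.1028 mol/L = 1.623 × 10^-3 mol
From the 5:2 ratio, n(Na2C2O4) = 5/2 × 1.623 × 10^-3 = 4.058 × 10^-3 mol
mass of Na2C2O4 = 4.058 × 10^-3 × 134.00 g/mol = 0.5438 g
% Na2C2O4 = 0.5438 / 0.6570 × 100 = 82.77 %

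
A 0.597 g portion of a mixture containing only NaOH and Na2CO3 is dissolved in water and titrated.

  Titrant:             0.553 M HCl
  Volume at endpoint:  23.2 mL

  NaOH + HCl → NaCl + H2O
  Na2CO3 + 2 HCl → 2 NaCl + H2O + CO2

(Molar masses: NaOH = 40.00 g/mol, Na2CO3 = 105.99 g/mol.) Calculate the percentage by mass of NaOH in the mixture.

42.7 %

n(HCl) = 0.0232 × 0.553 = 0.0128 mol
Let x = n(NaOH), y = n(Na2CO3).
Titrant: 1x + 2y = 0.0128;  mass: 40.00x + 105.99y = 0.597
Solving, x = 6.38 × 10^-3 mol, y = 3.22 × 10^-3 mol
mass of NaOH = 6.38 × 10^-3 × 40.00 = 0.255 g
% NaOH = 0.255 / 0.597 × 100 = 42.7 %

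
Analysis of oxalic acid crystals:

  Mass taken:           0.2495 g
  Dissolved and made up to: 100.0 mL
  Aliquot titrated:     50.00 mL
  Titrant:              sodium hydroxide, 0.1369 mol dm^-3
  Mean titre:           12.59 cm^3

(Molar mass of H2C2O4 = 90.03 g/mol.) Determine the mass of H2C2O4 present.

H2C2O4 + 2 NaOH → Na2C2O4 + 2 H2O
n(NaOH) per titration = 0.01259 × 0.1369 = 1.724 × 10^-3 mol
From the 1:2 ratio, n(H2C2O4) in each aliquot = 1/2 × 1.724 × 10^-3 = 8.618 × 10^-4 mol
n(H2C2O4) in the whole flask = 8.618 × 10^-4 × 100.0/50.00 = 1.724 × 10^-3 mol
mass of H2C2O4 = 1.724 × 10^-3 × 90.03 = 0.1552 g

0.1552 g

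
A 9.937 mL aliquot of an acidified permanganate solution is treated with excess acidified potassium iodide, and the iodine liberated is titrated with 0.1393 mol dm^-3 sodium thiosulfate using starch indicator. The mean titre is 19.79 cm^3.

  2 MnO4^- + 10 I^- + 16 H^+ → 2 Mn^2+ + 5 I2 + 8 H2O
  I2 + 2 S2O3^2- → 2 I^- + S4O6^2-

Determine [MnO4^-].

n(S2O3^2-) = 0.01979 × 0.1393 = 2.757 × 10^-3 mol
n(I2) = n(S2O3^2-)/2 = 1.378 × 10^-3 mol
From the 2:5 ratio, n(MnO4^-) in the aliquot = 2/5 × 1.378 × 10^-3 = 5.513 × 10^-4 mol
[MnO4^-] = 5.513 × 10^-4 / 0.009937 = 0.05548 mol/L

0.05548 mol/L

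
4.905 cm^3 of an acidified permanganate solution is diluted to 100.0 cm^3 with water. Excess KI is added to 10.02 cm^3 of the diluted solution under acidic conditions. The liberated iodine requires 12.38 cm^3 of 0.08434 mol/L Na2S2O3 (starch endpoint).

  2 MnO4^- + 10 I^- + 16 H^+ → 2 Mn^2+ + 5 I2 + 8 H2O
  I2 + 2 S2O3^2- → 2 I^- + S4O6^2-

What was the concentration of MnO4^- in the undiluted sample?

0.4249 mol/L

n(S2O3^2-) = 0.01238 × 0.08434 = 1.044 × 10^-3 mol
n(I2) = n(S2O3^2-)/2 = 5.221 × 10^-4 mol
From the 2:5 ratio, n(MnO4^-) in the aliquot = 2/5 × 5.221 × 10^-4 = 2.088 × 10^-4 mol
[MnO4^-]_dilute = 2.088 × 10^-4 / 0.01002 = 0.02084 mol/L
[MnO4^-]_original = 0.02084 × 100.0/4.905 = 0.4249 mol/L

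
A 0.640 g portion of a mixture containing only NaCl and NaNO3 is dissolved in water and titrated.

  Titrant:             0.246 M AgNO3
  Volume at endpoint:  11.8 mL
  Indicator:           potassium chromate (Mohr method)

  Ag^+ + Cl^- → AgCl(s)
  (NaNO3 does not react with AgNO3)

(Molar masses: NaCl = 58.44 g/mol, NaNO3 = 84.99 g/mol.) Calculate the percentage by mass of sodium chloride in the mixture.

26.5 %

n(AgNO3) = 0.0118 × 0.246 = 2.90 × 10^-3 mol
Let x = n(NaCl), y = n(NaNO3).
Titrant: 1x = 2.90 × 10^-3;  mass: 58.44x + 84.99y = 0.640
Solving, x = 2.90 × 10^-3 mol, y = 5.53 × 10^-3 mol
mass of NaCl = 2.90 × 10^-3 × 58.44 = 0.170 g
% NaCl = 0.170 / 0.640 × 100 = 26.5 %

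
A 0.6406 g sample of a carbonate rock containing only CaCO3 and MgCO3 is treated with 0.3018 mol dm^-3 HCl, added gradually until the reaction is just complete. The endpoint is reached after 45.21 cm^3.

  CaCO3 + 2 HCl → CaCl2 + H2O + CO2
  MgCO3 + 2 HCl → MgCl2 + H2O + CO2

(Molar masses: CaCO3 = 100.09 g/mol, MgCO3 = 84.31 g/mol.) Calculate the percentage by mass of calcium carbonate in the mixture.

n(HCl) = 0.04521 × 0.3018 = 0.01364 mol
Let x = n(CaCO3), y = n(MgCO3).
Titrant: 2x + 2y = 0.01364;  mass: 100.09x + 84.31y = 0.6406
Solving, x = 4.146 × 10^-3 mol, y = 2.676 × 10^-3 mol
mass of CaCO3 = 4.146 × 10^-3 × 100.09 = 0.4150 g
% CaCO3 = 0.4150 / 0.6406 × 100 = 64.78 %

64.78 %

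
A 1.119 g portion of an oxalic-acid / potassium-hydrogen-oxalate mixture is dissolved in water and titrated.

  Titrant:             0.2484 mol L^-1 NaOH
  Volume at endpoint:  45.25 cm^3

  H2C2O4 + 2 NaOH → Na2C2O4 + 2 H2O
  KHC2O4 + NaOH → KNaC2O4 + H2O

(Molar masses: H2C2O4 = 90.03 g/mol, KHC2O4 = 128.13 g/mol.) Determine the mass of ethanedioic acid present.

0.1740 g

n(NaOH) = 0.04525 × 0.2484 = 0.01124 mol
Let x = n(H2C2O4), y = n(KHC2O4).
Titrant: 2x + 1y = 0.01124;  mass: 90.03x + 128.13y = 1.119
Solving, x = 1.932 × 10^-3 mol, y = 7.376 × 10^-3 mol
mass of H2C2O4 = 1.932 × 10^-3 × 90.03 = 0.1740 g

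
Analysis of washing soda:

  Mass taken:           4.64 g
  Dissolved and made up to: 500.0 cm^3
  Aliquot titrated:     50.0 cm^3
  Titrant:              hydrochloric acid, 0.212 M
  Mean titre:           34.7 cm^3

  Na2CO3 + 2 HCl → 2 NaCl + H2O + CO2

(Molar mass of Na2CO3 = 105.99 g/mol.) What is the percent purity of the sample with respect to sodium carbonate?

n(HCl) per titration = 0.0347 × 0.212 = 7.36 × 10^-3 mol
From the 1:2 ratio, n(Na2CO3) in each aliquot = 1/2 × 7.36 × 10^-3 = 3.68 × 10^-3 mol
n(Na2CO3) in the whole flask = 3.68 × 10^-3 × 500.0/50.0 = 0.0368 mol
mass of Na2CO3 = 0.0368 × 105.99 = 3.90 g
% Na2CO3 = 3.90 / 4.64 × 100 = 84.0 %

84.0 %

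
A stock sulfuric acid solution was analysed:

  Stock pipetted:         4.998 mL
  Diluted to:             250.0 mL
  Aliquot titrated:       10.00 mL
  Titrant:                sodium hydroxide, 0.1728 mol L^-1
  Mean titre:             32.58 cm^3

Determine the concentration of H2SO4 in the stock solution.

H2SO4 + 2 NaOH → Na2SO4 + 2 H2O
n(NaOH) = 0.03258 × 0.1728 = 5.630 × 10^-3 mol
From the 1:2 ratio, n(H2SO4) in the aliquot = 1/2 × 5.630 × 10^-3 = 2.815 × 10^-3 mol
[H2SO4]_dilute = 2.815 × 10^-3 / 0.01000 = 0.2815 mol/L
Dilution factor = 250.0 / 4.998 = 50.02
[H2SO4]_stock = 0.2815 × 50.02 = 14.08 mol/L

14.08 mol/L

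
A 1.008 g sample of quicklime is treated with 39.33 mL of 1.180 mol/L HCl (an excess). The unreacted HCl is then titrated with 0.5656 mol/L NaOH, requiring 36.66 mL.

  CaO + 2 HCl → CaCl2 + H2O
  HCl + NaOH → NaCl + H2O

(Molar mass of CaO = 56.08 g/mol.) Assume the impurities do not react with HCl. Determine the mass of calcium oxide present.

n(HCl) added = 0.03933 × 1.180 = 0.04641 mol
n(NaOH) used in back-titration = 0.03666 × 0.5656 = 0.02073 mol
n(HCl) left over = 0.02073 mol (1:1 ratio)
n(HCl) consumed by analyte = 0.04641 − 0.02073 = 0.02567 mol
From the 1:2 ratio, n(CaO) = 1/2 × 0.02567 = 0.01284 mol
mass of CaO = 0.01284 × 56.08 = 0.7199 g

0.7199 g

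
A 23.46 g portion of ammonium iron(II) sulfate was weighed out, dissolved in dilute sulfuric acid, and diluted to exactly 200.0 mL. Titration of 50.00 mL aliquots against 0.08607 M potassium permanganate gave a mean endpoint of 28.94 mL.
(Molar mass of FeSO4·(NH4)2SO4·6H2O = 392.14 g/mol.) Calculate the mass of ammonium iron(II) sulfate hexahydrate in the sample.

19.54 g

MnO4^- + 5 Fe^2+ + 8 H^+ → Mn^2+ + 5 Fe^3+ + 4 H2O
n(KMnO4) per titration = 0.02894 × 0.08607 = 2.491 × 10^-3 mol
From the 5:1 ratio, n(FeSO4·(NH4)2SO4·6H2O) in each aliquot = 5/1 × 2.491 × 10^-3 = 0.01245 mol
n(FeSO4·(NH4)2SO4·6H2O) in the whole flask = 0.01245 × 200.0/50.00 = 0.04982 mol
mass of FeSO4·(NH4)2SO4·6H2O = 0.04982 × 392.14 = 19.54 g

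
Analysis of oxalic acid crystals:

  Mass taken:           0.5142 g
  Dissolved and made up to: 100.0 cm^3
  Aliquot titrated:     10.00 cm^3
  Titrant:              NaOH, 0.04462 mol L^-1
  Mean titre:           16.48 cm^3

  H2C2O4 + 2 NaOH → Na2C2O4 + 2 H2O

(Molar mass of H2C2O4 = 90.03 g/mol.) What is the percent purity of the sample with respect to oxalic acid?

n(NaOH) per titration = 0.01648 × 0.04462 = 7.353 × 10^-4 mol
From the 1:2 ratio, n(H2C2O4) in each aliquot = 1/2 × 7.353 × 10^-4 = 3.677 × 10^-4 mol
n(H2C2O4) in the whole flask = 3.677 × 10^-4 × 100.0/10.00 = 3.677 × 10^-3 mol
mass of H2C2O4 = 3.677 × 10^-3 × 90.03 = 0.3310 g
% H2C2O4 = 0.3310 / 0.5142 × 100 = 64.37 %

64.37 %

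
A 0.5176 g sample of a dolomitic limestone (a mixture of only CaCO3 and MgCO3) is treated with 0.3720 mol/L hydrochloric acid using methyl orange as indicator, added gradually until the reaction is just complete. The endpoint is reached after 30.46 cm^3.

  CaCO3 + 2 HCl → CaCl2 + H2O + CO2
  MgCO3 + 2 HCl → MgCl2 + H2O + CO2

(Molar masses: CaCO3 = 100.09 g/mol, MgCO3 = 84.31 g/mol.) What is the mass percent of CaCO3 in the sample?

n(HCl) = 0.03046 × 0.3720 = 0.01133 mol
Let x = n(CaCO3), y = n(MgCO3).
Titrant: 2x + 2y = 0.01133;  mass: 100.09x + 84.31y = 0.5176
Solving, x = 2.531 × 10^-3 mol, y = 3.135 × 10^-3 mol
mass of CaCO3 = 2.531 × 10^-3 × 100.09 = 0.2533 g
% CaCO3 = 0.2533 / 0.5176 × 100 = 48.94 %

48.94 %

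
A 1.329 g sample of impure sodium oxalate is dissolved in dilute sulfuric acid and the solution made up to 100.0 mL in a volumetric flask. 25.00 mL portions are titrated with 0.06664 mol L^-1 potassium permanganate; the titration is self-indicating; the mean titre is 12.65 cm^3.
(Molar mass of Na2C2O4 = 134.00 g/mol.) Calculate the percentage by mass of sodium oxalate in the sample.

2 MnO4^- + 5 C2O4^2- + 16 H^+ → 2 Mn^2+ + 10 CO2 + 8 H2O
n(KMnO4) per titration = 0.01265 × 0.06664 = 8.430 × 10^-4 mol
From the 5:2 ratio, n(Na2C2O4) in each aliquot = 5/2 × 8.430 × 10^-4 = 2.107 × 10^-3 mol
n(Na2C2O4) in the whole flask = 2.107 × 10^-3 × 100.0/25.00 = 8.430 × 10^-3 mol
mass of Na2C2O4 = 8.430 × 10^-3 × 134.00 = 1.130 g
% Na2C2O4 = 1.130 / 1.329 × 100 = 85.00 %

85.00 %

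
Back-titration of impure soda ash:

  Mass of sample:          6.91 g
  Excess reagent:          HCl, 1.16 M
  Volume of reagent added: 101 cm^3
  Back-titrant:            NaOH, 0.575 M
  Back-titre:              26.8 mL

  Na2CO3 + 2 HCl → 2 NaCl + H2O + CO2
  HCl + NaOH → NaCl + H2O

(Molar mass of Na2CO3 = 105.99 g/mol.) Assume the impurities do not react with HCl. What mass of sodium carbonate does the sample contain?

5.39 g

n(HCl) added = 0.101 × 1.16 = 0.117 mol
n(NaOH) used in back-titration = 0.0268 × 0.575 = 0.0154 mol
n(HCl) left over = 0.0154 mol (1:1 ratio)
n(HCl) consumed by analyte = 0.117 − 0.0154 = 0.102 mol
From the 1:2 ratio, n(Na2CO3) = 1/2 × 0.102 = 0.0509 mol
mass of Na2CO3 = 0.0509 × 105.99 = 5.39 g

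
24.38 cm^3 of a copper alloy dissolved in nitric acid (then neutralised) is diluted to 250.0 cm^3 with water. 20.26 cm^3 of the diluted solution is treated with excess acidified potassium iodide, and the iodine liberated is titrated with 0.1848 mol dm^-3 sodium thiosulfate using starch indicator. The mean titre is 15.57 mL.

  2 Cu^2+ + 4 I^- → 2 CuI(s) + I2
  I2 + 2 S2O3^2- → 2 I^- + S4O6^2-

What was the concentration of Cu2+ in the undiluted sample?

n(S2O3^2-) = 0.01557 × 0.1848 = 2.877 × 10^-3 mol
n(I2) = n(S2O3^2-)/2 = 1.439 × 10^-3 mol
From the 2:1 ratio, n(Cu2+) in the aliquot = 2/1 × 1.439 × 10^-3 = 2.877 × 10^-3 mol
[Cu2+]_dilute = 2.877 × 10^-3 / 0.02026 = 0.1420 mol/L
[Cu2+]_original = 0.1420 × 250.0/24.38 = 1.456 mol/L

1.456 mol/L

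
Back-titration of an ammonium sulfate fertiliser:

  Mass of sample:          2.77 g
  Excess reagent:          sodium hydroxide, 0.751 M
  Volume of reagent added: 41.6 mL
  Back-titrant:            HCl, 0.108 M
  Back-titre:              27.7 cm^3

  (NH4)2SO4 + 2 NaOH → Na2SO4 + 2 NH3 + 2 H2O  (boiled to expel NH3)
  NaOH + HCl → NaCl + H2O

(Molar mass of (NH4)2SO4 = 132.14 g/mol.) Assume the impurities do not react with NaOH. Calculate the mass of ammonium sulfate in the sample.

n(NaOH) added = 0.0416 × 0.751 = 0.0312 mol
n(HCl) used in back-titration = 0.0277 × 0.108 = 2.99 × 10^-3 mol
n(NaOH) left over = 2.99 × 10^-3 mol (1:1 ratio)
n(NaOH) consumed by analyte = 0.0312 − 2.99 × 10^-3 = 0.0283 mol
From the 1:2 ratio, n((NH4)2SO4) = 1/2 × 0.0283 = 0.0141 mol
mass of (NH4)2SO4 = 0.0141 × 132.14 = 1.87 g

1.87 g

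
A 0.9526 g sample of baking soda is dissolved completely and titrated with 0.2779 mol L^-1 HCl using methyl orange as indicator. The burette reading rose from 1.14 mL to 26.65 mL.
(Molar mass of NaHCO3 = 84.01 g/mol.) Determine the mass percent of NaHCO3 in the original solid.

NaHCO3 + HCl → NaCl + H2O + CO2
n(HCl) = 0.02551 L × 0.2779 mol/L = 7.089 × 10^-3 mol
n(NaHCO3) = 7.089 × 10^-3 mol (1:1 ratio)
mass of NaHCO3 = 7.089 × 10^-3 × 84.01 g/mol = 0.5956 g
% NaHCO3 = 0.5956 / 0.9526 × 100 = 62.52 %

62.52 %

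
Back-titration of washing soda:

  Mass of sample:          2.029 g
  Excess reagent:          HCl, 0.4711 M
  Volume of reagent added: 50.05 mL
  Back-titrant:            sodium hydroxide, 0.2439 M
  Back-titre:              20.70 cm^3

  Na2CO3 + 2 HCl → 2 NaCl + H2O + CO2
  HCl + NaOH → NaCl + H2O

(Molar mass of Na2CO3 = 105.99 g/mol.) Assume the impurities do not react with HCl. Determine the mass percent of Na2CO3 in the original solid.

48.40 %

n(HCl) added = 0.05005 × 0.4711 = 0.02358 mol
n(NaOH) used in back-titration = 0.02070 × 0.2439 = 5.049 × 10^-3 mol
n(HCl) left over = 5.049 × 10^-3 mol (1:1 ratio)
n(HCl) consumed by analyte = 0.02358 − 5.049 × 10^-3 = 0.01853 mol
From the 1:2 ratio, n(Na2CO3) = 1/2 × 0.01853 = 9.265 × 10^-3 mol
mass of Na2CO3 = 9.265 × 10^-3 × 105.99 = 0.9820 g
% Na2CO3 = 0.9820 / 2.029 × 100 = 48.40 %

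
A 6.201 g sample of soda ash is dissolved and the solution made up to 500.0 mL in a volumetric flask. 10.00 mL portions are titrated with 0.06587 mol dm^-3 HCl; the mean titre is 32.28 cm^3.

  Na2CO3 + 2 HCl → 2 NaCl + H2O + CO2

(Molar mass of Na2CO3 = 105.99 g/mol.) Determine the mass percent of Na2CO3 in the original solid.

90.86 %

n(HCl) per titration = 0.03228 × 0.06587 = 2.126 × 10^-3 mol
From the 1:2 ratio, n(Na2CO3) in each aliquot = 1/2 × 2.126 × 10^-3 = 1.063 × 10^-3 mol
n(Na2CO3) in the whole flask = 1.063 × 10^-3 × 500.0/10.00 = 0.05316 mol
mass of Na2CO3 = 0.05316 × 105.99 = 5.634 g
% Na2CO3 = 5.634 / 6.201 × 100 = 90.86 %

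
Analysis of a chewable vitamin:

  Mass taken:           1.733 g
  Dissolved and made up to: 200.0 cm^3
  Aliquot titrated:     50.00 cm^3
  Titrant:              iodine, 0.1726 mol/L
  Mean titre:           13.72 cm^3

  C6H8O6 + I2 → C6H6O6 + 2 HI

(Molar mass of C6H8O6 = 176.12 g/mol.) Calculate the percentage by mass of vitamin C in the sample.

n(I2) per titration = 0.01372 × 0.1726 = 2.368 × 10^-3 mol
n(C6H8O6) in each aliquot = 2.368 × 10^-3 mol (1:1 ratio)
n(C6H8O6) in the whole flask = 2.368 × 10^-3 × 200.0/50.00 = 9.472 × 10^-3 mol
mass of C6H8O6 = 9.472 × 10^-3 × 176.12 = 1.668 g
% C6H8O6 = 1.668 / 1.733 × 100 = 96.26 %

96.26 %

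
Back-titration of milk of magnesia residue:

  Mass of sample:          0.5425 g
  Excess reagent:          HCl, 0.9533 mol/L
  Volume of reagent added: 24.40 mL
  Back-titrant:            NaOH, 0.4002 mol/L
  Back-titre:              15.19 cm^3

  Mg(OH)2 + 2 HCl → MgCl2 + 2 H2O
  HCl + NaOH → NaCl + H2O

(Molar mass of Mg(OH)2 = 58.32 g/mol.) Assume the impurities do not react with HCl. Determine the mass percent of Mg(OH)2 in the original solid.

92.35 %

n(HCl) added = 0.02440 × 0.9533 = 0.02326 mol
n(NaOH) used in back-titration = 0.01519 × 0.4002 = 6.079 × 10^-3 mol
n(HCl) left over = 6.079 × 10^-3 mol (1:1 ratio)
n(HCl) consumed by analyte = 0.02326 − 6.079 × 10^-3 = 0.01718 mol
From the 1:2 ratio, n(Mg(OH)2) = 1/2 × 0.01718 = 8.591 × 10^-3 mol
mass of Mg(OH)2 = 8.591 × 10^-3 × 58.32 = 0.5010 g
% Mg(OH)2 = 0.5010 / 0.5425 × 100 = 92.35 %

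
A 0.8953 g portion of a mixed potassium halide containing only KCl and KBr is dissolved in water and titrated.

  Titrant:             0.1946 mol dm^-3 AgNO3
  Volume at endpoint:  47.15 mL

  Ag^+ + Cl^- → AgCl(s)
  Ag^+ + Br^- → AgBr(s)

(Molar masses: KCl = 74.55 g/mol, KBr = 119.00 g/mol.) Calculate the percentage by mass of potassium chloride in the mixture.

36.82 %

n(AgNO3) = 0.04715 × 0.1946 = 9.175 × 10^-3 mol
Let x = n(KCl), y = n(KBr).
Titrant: 1x + 1y = 9.175 × 10^-3;  mass: 74.55x + 119.00y = 0.8953
Solving, x = 4.422 × 10^-3 mol, y = 4.753 × 10^-3 mol
mass of KCl = 4.422 × 10^-3 × 74.55 = 0.3297 g
% KCl = 0.3297 / 0.8953 × 100 = 36.82 %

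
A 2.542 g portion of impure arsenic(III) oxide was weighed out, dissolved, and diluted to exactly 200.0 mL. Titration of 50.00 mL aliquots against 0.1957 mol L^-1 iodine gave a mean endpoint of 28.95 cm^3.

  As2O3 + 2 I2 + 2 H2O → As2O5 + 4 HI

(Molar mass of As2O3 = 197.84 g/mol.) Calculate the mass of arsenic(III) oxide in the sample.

2.242 g

n(I2) per titration = 0.02895 × 0.1957 = 5.666 × 10^-3 mol
From the 1:2 ratio, n(As2O3) in each aliquot = 1/2 × 5.666 × 10^-3 = 2.833 × 10^-3 mol
n(As2O3) in the whole flask = 2.833 × 10^-3 × 200.0/50.00 = 0.01133 mol
mass of As2O3 = 0.01133 × 197.84 = 2.242 g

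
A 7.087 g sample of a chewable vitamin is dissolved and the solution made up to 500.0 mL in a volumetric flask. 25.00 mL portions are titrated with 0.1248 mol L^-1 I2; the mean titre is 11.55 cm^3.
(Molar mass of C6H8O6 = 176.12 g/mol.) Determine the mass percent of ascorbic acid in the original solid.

71.64 %

C6H8O6 + I2 → C6H6O6 + 2 HI
n(I2) per titration = 0.01155 × 0.1248 = 1.441 × 10^-3 mol
n(C6H8O6) in each aliquot = 1.441 × 10^-3 mol (1:1 ratio)
n(C6H8O6) in the whole flask = 1.441 × 10^-3 × 500.0/25.00 = 0.02883 mol
mass of C6H8O6 = 0.02883 × 176.12 = 5.077 g
% C6H8O6 = 5.077 / 7.087 × 100 = 71.64 %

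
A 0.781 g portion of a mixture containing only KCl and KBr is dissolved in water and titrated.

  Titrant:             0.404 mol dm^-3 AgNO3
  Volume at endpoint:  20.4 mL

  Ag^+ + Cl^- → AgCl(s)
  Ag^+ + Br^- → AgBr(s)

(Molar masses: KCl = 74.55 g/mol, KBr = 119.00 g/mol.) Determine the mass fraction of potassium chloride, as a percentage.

n(AgNO3) = 0.0204 × 0.404 = 8.24 × 10^-3 mol
Let x = n(KCl), y = n(KBr).
Titrant: 1x + 1y = 8.24 × 10^-3;  mass: 74.55x + 119.00y = 0.781
Solving, x = 4.49 × 10^-3 mol, y = 3.75 × 10^-3 mol
mass of KCl = 4.49 × 10^-3 × 74.55 = 0.335 g
% KCl = 0.335 / 0.781 × 100 = 42.9 %

42.9 %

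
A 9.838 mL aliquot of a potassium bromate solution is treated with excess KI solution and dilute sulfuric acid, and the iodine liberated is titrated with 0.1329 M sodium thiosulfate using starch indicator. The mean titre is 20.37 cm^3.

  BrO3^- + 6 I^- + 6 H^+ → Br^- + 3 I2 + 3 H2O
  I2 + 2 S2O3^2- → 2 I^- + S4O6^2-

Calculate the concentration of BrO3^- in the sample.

0.04586 M

n(S2O3^2-) = 0.02037 × 0.1329 = 2.707 × 10^-3 mol
n(I2) = n(S2O3^2-)/2 = 1.354 × 10^-3 mol
From the 1:3 ratio, n(BrO3^-) in the aliquot = 1/3 × 1.354 × 10^-3 = 4.512 × 10^-4 mol
[BrO3^-] = 4.512 × 10^-4 / 0.009838 = 0.04586 mol/L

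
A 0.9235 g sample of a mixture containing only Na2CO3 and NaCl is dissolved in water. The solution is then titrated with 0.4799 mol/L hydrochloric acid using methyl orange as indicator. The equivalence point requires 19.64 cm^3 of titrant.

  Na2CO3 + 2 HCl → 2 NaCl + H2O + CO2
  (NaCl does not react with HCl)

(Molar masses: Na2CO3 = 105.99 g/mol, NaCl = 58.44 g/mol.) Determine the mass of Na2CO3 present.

n(HCl) = 0.01964 × 0.4799 = 9.425 × 10^-3 mol
Let x = n(Na2CO3), y = n(NaCl).
Titrant: 2x = 9.425 × 10^-3;  mass: 105.99x + 58.44y = 0.9235
Solving, x = 4.713 × 10^-3 mol, y = 7.255 × 10^-3 mol
mass of Na2CO3 = 4.713 × 10^-3 × 105.99 = 0.4995 g

0.4995 g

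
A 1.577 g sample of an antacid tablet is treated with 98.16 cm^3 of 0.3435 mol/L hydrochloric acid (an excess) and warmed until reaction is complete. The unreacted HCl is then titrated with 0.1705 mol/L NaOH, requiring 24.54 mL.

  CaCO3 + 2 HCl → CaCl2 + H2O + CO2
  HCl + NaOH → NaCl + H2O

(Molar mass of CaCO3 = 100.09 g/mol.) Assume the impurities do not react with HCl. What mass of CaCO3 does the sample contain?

1.478 g

n(HCl) added = 0.09816 × 0.3435 = 0.03372 mol
n(NaOH) used in back-titration = 0.02454 × 0.1705 = 4.184 × 10^-3 mol
n(HCl) left over = 4.184 × 10^-3 mol (1:1 ratio)
n(HCl) consumed by analyte = 0.03372 − 4.184 × 10^-3 = 0.02953 mol
From the 1:2 ratio, n(CaCO3) = 1/2 × 0.02953 = 0.01477 mol
mass of CaCO3 = 0.01477 × 100.09 = 1.478 g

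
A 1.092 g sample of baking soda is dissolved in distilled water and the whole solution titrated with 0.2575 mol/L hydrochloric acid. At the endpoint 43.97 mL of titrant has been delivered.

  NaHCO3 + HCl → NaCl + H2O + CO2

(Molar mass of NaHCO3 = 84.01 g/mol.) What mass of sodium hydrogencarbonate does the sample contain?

0.9512 g

n(HCl) = 0.04397 L × 0.2575 mol/L = 0.01132 mol
n(NaHCO3) = 0.01132 mol (1:1 ratio)
mass of NaHCO3 = 0.01132 × 84.01 g/mol = 0.9512 g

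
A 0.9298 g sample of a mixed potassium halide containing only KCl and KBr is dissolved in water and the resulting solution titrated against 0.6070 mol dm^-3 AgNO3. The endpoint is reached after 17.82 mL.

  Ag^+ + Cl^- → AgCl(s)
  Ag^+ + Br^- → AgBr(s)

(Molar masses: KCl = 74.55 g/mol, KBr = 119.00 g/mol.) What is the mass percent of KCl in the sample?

64.47 %

n(AgNO3) = 0.01782 × 0.6070 = 0.01082 mol
Let x = n(KCl), y = n(KBr).
Titrant: 1x + 1y = 0.01082;  mass: 74.55x + 119.00y = 0.9298
Solving, x = 8.040 × 10^-3 mol, y = 2.776 × 10^-3 mol
mass of KCl = 8.040 × 10^-3 × 74.55 = 0.5994 g
% KCl = 0.5994 / 0.9298 × 100 = 64.47 %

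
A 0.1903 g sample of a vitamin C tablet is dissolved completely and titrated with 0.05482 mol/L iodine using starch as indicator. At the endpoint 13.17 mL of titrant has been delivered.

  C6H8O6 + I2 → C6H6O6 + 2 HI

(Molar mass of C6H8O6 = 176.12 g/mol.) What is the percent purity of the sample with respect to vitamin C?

n(I2) = 0.01317 L × 0.05482 mol/L = 7.220 × 10^-4 mol
n(C6H8O6) = 7.220 × 10^-4 mol (1:1 ratio)
mass of C6H8O6 = 7.220 × 10^-4 × 176.12 g/mol = 0.1272 g
% C6H8O6 = 0.1272 / 0.1903 × 100 = 66.82 %

66.82 %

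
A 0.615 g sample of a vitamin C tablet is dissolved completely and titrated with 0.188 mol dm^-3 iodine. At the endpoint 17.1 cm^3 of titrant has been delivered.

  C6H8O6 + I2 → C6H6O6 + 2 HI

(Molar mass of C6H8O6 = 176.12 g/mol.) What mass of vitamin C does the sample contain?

0.566 g

n(I2) = 0.0171 L × 0.188 mol/L = 3.21 × 10^-3 mol
n(C6H8O6) = 3.21 × 10^-3 mol (1:1 ratio)
mass of C6H8O6 = 3.21 × 10^-3 × 176.12 g/mol = 0.566 g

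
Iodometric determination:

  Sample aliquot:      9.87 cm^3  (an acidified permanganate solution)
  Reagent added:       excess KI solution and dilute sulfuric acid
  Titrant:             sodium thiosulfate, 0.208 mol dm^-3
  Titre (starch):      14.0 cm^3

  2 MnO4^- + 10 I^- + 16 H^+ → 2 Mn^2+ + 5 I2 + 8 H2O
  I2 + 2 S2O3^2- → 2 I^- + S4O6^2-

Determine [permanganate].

0.0590 mol/L

n(S2O3^2-) = 0.0140 × 0.208 = 2.91 × 10^-3 mol
n(I2) = n(S2O3^2-)/2 = 1.46 × 10^-3 mol
From the 2:5 ratio, n(MnO4^-) in the aliquot = 2/5 × 1.46 × 10^-3 = 5.82 × 10^-4 mol
[MnO4^-] = 5.82 × 10^-4 / 0.00987 = 0.0590 mol/L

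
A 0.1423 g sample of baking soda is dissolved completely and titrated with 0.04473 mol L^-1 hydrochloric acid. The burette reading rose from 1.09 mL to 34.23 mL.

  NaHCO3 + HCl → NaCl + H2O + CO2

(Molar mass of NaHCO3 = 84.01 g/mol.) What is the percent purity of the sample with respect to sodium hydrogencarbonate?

n(HCl) = 0.03314 L × 0.04473 mol/L = 1.482 × 10^-3 mol
n(NaHCO3) = 1.482 × 10^-3 mol (1:1 ratio)
mass of NaHCO3 = 1.482 × 10^-3 × 84.01 g/mol = 0.1245 g
% NaHCO3 = 0.1245 / 0.1423 × 100 = 87.51 %

87.51 %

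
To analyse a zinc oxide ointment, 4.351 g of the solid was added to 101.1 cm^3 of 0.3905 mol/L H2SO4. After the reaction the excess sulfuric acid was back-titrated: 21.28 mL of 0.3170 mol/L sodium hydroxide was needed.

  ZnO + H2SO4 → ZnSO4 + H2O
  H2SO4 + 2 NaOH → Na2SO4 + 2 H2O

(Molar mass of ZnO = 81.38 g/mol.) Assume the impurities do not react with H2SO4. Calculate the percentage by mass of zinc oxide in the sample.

67.53 %

n(H2SO4) added = 0.1011 × 0.3905 = 0.03948 mol
n(NaOH) used in back-titration = 0.02128 × 0.3170 = 6.746 × 10^-3 mol
From the 1:2 ratio, n(H2SO4) left over = 1/2 × 6.746 × 10^-3 = 3.373 × 10^-3 mol
n(H2SO4) consumed by analyte = 0.03948 − 3.373 × 10^-3 = 0.03611 mol
n(ZnO) = 0.03611 mol (1:1 ratio)
mass of ZnO = 0.03611 × 81.38 = 2.938 g
% ZnO = 2.938 / 4.351 × 100 = 67.53 %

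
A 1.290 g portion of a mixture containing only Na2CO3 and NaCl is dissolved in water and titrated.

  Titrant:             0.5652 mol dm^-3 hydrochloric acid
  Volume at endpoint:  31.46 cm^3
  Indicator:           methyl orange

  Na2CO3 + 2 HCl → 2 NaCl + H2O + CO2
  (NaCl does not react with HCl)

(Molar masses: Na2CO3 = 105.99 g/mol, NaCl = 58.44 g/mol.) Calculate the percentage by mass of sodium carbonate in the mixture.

n(HCl) = 0.03146 × 0.5652 = 0.01778 mol
Let x = n(Na2CO3), y = n(NaCl).
Titrant: 2x = 0.01778;  mass: 105.99x + 58.44y = 1.290
Solving, x = 8.891 × 10^-3 mol, y = 5.949 × 10^-3 mol
mass of Na2CO3 = 8.891 × 10^-3 × 105.99 = 0.9423 g
% Na2CO3 = 0.9423 / 1.290 × 100 = 73.05 %

73.05 %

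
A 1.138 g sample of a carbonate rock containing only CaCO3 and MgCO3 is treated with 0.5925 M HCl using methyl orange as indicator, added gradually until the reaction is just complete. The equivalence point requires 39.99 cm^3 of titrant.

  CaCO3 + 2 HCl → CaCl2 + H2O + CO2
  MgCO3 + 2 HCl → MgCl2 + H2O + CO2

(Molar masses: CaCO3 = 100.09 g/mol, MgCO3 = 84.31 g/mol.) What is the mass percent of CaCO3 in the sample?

77.57 %

n(HCl) = 0.03999 × 0.5925 = 0.02369 mol
Let x = n(CaCO3), y = n(MgCO3).
Titrant: 2x + 2y = 0.02369;  mass: 100.09x + 84.31y = 1.138
Solving, x = 8.820 × 10^-3 mol, y = 3.027 × 10^-3 mol
mass of CaCO3 = 8.820 × 10^-3 × 100.09 = 0.8828 g
% CaCO3 = 0.8828 / 1.138 × 100 = 77.57 %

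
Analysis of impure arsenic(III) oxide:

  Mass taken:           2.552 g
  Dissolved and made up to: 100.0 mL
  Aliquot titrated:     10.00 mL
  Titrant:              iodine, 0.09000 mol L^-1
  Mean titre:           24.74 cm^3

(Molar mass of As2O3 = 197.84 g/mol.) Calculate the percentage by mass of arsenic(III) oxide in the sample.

As2O3 + 2 I2 + 2 H2O → As2O5 + 4 HI
n(I2) per titration = 0.02474 × 0.09000 = 2.227 × 10^-3 mol
From the 1:2 ratio, n(As2O3) in each aliquot = 1/2 × 2.227 × 10^-3 = 1.113 × 10^-3 mol
n(As2O3) in the whole flask = 1.113 × 10^-3 × 100.0/10.00 = 0.01113 mol
mass of As2O3 = 0.01113 × 197.84 = 2.203 g
% As2O3 = 2.203 / 2.552 × 100 = 86.31 %

86.31 %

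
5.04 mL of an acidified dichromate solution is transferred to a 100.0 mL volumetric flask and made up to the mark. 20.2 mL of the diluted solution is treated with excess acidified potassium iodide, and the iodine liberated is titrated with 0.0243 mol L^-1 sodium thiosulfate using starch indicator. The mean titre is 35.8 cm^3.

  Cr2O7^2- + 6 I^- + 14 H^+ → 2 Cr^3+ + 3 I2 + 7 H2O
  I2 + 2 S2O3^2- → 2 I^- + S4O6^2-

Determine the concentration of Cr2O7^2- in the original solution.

0.142 mol/L

n(S2O3^2-) = 0.0358 × 0.0243 = 8.70 × 10^-4 mol
n(I2) = n(S2O3^2-)/2 = 4.35 × 10^-4 mol
From the 1:3 ratio, n(Cr2O7^2-) in the aliquot = 1/3 × 4.35 × 10^-4 = 1.45 × 10^-4 mol
[Cr2O7^2-]_dilute = 1.45 × 10^-4 / 0.0202 = 0.00718 mol/L
[Cr2O7^2-]_original = 0.00718 × 100.0/5.04 = 0.142 mol/L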